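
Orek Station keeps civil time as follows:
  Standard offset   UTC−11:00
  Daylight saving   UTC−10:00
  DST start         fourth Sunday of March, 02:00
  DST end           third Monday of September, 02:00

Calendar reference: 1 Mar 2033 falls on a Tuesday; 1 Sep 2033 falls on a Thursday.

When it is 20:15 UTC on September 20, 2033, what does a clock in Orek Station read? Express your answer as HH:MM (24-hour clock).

1 March 2033 is a Tuesday, so the first Sunday is March 6 and the fourth is March 27.
1 September 2033 is a Thursday, so the first Monday is September 5 and the third is September 19.
At the standard offset (UTC−11:00), 20:15 UTC − 11h = 09:15 Orek Station standard time.
Daylight saving runs 27 March – 19 September; the standard-time date in Orek Station, September 20, 2033, is outside that window, so Orek Station is on standard time at UTC−11:00.
20:15 UTC − 11h = 09:15 local.

09:15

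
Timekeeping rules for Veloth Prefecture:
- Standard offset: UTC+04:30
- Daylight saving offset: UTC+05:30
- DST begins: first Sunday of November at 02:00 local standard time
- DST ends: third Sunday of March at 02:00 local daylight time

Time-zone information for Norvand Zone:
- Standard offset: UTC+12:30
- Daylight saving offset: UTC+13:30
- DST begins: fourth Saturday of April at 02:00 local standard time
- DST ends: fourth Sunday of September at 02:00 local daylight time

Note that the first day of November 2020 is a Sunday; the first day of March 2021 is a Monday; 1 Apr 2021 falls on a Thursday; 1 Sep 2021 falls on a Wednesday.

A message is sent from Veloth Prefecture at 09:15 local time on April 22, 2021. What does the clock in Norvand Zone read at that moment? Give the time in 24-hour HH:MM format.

17:15

1 November 2020 is a Sunday, so the first Sunday is November 1.
1 March 2021 is a Monday, so the first Sunday is March 7 and the third is March 21.
April 22, 2021 does not fall between 1 November 2020 and 21 March 2021, so daylight saving is not in effect and Veloth Prefecture is at UTC+04:30.
09:15 Veloth Prefecture − 4h30m = 04:45 UTC.
1 April 2021 is a Thursday, so the first Saturday is April 3 and the fourth is April 24.
1 September 2021 is a Wednesday, so the first Sunday is September 5 and the fourth is September 26.
At the standard offset (UTC+12:30), 04:45 UTC + 12h30m = 17:15 Norvand Zone standard time.
The standard-time date in Norvand Zone, April 22, 2021, is outside the daylight-saving period (24 April – 26 September), so Norvand Zone is on standard time, UTC+12:30.
04:45 UTC + 12h30m = 17:15 Norvand Zone.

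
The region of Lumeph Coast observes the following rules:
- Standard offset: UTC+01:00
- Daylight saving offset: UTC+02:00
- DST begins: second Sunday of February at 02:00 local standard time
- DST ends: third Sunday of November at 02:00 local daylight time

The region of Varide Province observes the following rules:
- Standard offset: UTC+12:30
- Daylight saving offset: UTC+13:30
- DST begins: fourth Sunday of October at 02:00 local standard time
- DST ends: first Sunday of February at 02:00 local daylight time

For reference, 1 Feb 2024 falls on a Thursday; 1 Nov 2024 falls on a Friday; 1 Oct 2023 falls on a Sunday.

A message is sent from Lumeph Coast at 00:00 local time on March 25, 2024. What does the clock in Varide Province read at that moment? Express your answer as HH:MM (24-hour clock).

1 February 2024 is a Thursday, so the first Sunday is February 4 and the second is February 11.
1 November 2024 is a Friday, so the first Sunday is November 3 and the third is November 17.
Daylight saving runs 11 February – 17 November; March 25, 2024 is inside that window, so Lumeph Coast is at UTC+02:00.
00:00 Lumeph Coast − 2h = 22:00 UTC (rolling into the previous day, 24 March 2024).
1 October 2023 is a Sunday, so the first Sunday is October 1 and the fourth is October 22.
1 February 2024 is a Thursday, so the first Sunday is February 4.
At the standard offset (UTC+12:30), 22:00 UTC + 12h30m = 10:30 Varide Province standard time (rolling into the next day, 25 March 2024).
The standard-time date in Varide Province, March 25, 2024, does not fall between 22 October 2023 and 4 February 2024, so daylight saving is not in effect and Varide Province is at UTC+12:30.
22:00 UTC + 12h30m = 10:30 Varide Province (rolling into the next day, 25 March 2024).

10:30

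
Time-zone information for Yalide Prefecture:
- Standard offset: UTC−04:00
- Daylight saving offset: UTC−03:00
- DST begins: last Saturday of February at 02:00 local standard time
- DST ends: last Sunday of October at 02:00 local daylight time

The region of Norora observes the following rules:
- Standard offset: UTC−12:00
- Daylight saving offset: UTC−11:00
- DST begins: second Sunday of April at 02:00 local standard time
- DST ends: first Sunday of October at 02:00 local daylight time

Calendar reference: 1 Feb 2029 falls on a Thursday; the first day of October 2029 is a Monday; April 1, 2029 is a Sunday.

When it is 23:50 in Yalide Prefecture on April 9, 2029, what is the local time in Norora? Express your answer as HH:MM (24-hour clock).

15:50

1 February 2029 is a Thursday, so Saturdays fall on 3, 10, 17, 24; the last is February 24.
1 October 2029 is a Monday, so Sundays fall on 7, 14, 21, 28; the last is October 28.
April 9, 2029 lies within the daylight-saving period (24 February – 28 October), so Yalide Prefecture is on daylight time, UTC−03:00.
23:50 Yalide Prefecture + 3h = 02:50 UTC (rolling into the next day, 10 April 2029).
1 April 2029 is a Sunday, so the first Sunday is April 1 and the second is April 8.
1 October 2029 is a Monday, so the first Sunday is October 7.
At the standard offset (UTC−12:00), 02:50 UTC − 12h = 14:50 Norora standard time (rolling into the previous day, 9 April 2029).
Daylight saving runs 8 April – 7 October; the standard-time date in Norora, April 9, 2029, is inside that window, so Norora is at UTC−11:00.
02:50 UTC − 11h = 15:50 Norora (rolling into the previous day, 9 April 2029).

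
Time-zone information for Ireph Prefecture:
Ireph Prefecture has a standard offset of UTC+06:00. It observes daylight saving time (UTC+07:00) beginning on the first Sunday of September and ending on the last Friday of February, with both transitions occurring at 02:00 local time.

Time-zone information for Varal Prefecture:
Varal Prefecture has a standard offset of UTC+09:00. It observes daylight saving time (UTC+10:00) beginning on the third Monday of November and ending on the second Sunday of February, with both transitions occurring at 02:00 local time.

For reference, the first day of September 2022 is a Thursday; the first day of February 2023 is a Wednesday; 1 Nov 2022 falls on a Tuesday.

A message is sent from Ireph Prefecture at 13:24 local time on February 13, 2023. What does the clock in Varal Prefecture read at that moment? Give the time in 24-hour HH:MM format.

1 September 2022 is a Thursday, so the first Sunday is September 4.
1 February 2023 is a Wednesday, so Fridays fall on 3, 10, 17, 24; the last is February 24.
February 13, 2023 lies within the daylight-saving period (4 September 2022 – 24 February 2023), so Ireph Prefecture is on daylight time, UTC+07:00.
13:24 Ireph Prefecture − 7h = 06:24 UTC.
1 November 2022 is a Tuesday, so the first Monday is November 7 and the third is November 21.
1 February 2023 is a Wednesday, so the first Sunday is February 5 and the second is February 12.
At the standard offset (UTC+09:00), 06:24 UTC + 9h = 15:24 Varal Prefecture standard time.
Daylight saving runs 21 November 2022 – 12 February 2023; the standard-time date in Varal Prefecture, February 13, 2023, is outside that window, so Varal Prefecture is on standard time at UTC+09:00.
06:24 UTC + 9h = 15:24 Varal Prefecture.

15:24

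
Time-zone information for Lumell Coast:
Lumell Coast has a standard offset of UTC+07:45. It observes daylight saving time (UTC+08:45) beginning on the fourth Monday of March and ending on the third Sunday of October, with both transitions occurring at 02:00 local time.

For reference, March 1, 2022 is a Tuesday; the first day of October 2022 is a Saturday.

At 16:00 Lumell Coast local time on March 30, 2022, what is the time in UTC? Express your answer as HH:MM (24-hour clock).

1 March 2022 is a Tuesday, so the first Monday is March 7 and the fourth is March 28.
1 October 2022 is a Saturday, so the first Sunday is October 2 and the third is October 16.
March 30, 2022 lies within the daylight-saving period (28 March – 16 October), so Lumell Coast is on daylight time, UTC+08:45.
16:00 local − 8h45m = 07:15 UTC.

07:15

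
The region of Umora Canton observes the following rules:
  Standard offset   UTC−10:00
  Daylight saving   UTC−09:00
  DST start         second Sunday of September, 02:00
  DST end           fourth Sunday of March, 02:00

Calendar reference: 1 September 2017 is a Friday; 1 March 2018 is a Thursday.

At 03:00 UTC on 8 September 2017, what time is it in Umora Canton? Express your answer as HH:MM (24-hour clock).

17:00

1 September 2017 is a Friday, so the first Sunday is September 3 and the second is September 10.
1 March 2018 is a Thursday, so the first Sunday is March 4 and the fourth is March 25.
At the standard offset (UTC−10:00), 03:00 UTC − 10h = 17:00 Umora Canton standard time (rolling into the previous day, 7 September 2017).
The standard-time date in Umora Canton, 7 September 2017, does not fall between 10 September 2017 and 25 March 2018, so daylight saving is not in effect and Umora Canton is at UTC−10:00.
03:00 UTC − 10h = 17:00 local (rolling into the previous day, 7 September 2017).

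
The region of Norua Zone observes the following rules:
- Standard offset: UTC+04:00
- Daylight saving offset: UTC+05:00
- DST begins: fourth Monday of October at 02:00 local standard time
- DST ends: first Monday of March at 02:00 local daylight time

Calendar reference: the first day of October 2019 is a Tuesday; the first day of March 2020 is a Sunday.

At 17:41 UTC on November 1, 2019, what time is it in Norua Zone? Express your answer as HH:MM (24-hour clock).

1 October 2019 is a Tuesday, so the first Monday is October 7 and the fourth is October 28.
1 March 2020 is a Sunday, so the first Monday is March 2.
At the standard offset (UTC+04:00), 17:41 UTC + 4h = 21:41 Norua Zone standard time.
The standard-time date in Norua Zone, November 1, 2019, lies within the daylight-saving period (28 October 2019 – 2 March 2020), so Norua Zone is on daylight time, UTC+05:00.
17:41 UTC + 5h = 22:41 local.

22:41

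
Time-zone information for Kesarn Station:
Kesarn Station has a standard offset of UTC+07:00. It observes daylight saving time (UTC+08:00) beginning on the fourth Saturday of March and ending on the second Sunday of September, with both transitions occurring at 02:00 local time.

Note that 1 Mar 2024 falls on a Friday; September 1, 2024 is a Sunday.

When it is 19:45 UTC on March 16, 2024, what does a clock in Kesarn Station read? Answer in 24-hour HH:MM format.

1 March 2024 is a Friday, so the first Saturday is March 2 and the fourth is March 23.
1 September 2024 is a Sunday, so the first Sunday is September 1 and the second is September 8.
At the standard offset (UTC+07:00), 19:45 UTC + 7h = 02:45 Kesarn Station standard time (rolling into the next day, 17 March 2024).
The standard-time date in Kesarn Station, March 17, 2024, is outside the daylight-saving period (23 March – 8 September), so Kesarn Station is on standard time, UTC+07:00.
19:45 UTC + 7h = 02:45 local (rolling into the next day, 17 March 2024).

02:45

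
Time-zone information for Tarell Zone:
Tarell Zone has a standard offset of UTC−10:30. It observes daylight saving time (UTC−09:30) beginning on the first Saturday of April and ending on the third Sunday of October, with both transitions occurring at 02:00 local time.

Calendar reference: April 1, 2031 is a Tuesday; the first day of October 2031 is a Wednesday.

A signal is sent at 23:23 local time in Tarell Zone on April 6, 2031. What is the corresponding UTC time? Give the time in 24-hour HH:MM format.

1 April 2031 is a Tuesday, so the first Saturday is April 5.
1 October 2031 is a Wednesday, so the first Sunday is October 5 and the third is October 19.
April 6, 2031 falls between 5 April and 19 October, so daylight saving is in effect and Tarell Zone is at UTC−09:30.
23:23 local + 9h30m = 08:53 UTC (rolling into the next day, 7 April 2031).

08:53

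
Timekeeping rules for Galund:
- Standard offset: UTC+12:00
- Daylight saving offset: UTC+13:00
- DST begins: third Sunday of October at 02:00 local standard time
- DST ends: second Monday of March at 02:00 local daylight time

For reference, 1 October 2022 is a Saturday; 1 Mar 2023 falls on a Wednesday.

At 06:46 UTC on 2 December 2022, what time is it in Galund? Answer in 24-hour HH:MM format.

19:46

1 October 2022 is a Saturday, so the first Sunday is October 2 and the third is October 16.
1 March 2023 is a Wednesday, so the first Monday is March 6 and the second is March 13.
At the standard offset (UTC+12:00), 06:46 UTC + 12h = 18:46 Galund standard time.
The standard-time date in Galund, 2 December 2022, lies within the daylight-saving period (16 October 2022 – 13 March 2023), so Galund is on daylight time, UTC+13:00.
06:46 UTC + 13h = 19:46 local.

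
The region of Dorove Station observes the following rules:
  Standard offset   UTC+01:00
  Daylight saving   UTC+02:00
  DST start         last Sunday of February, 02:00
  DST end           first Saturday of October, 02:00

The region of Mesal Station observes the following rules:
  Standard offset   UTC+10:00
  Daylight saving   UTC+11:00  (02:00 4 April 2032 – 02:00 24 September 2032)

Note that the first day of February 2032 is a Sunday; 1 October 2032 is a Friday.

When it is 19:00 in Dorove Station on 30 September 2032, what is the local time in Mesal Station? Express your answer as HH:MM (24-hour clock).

03:00

1 February 2032 is a Sunday, so Sundays fall on 1, 8, 15, 22, 29; the last is February 29.
1 October 2032 is a Friday, so the first Saturday is October 2.
30 September 2032 falls between 29 February and 2 October, so daylight saving is in effect and Dorove Station is at UTC+02:00.
19:00 Dorove Station − 2h = 17:00 UTC.
At the standard offset (UTC+10:00), 17:00 UTC + 10h = 03:00 Mesal Station standard time (rolling into the next day, 1 October 2032).
The standard-time date in Mesal Station, 1 October 2032, is outside the daylight-saving period (4 April – 24 September), so Mesal Station is on standard time, UTC+10:00.
17:00 UTC + 10h = 03:00 Mesal Station (rolling into the next day, 1 October 2032).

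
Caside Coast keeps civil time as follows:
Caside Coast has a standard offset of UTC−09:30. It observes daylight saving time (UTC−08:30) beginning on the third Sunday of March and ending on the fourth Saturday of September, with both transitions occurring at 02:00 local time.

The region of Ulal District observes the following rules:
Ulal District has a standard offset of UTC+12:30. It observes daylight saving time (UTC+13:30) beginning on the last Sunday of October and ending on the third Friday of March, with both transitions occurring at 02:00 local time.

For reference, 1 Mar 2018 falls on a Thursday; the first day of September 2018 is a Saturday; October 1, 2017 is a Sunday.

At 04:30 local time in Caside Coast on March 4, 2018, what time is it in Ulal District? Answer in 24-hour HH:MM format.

03:30

1 March 2018 is a Thursday, so the first Sunday is March 4 and the third is March 18.
1 September 2018 is a Saturday, so the first Saturday is September 1 and the fourth is September 22.
Daylight saving runs 18 March – 22 September; March 4, 2018 is outside that window, so Caside Coast is on standard time at UTC−09:30.
04:30 Caside Coast + 9h30m = 14:00 UTC.
1 October 2017 is a Sunday, so Sundays fall on 1, 8, 15, 22, 29; the last is October 29.
1 March 2018 is a Thursday, so the first Friday is March 2 and the third is March 16.
At the standard offset (UTC+12:30), 14:00 UTC + 12h30m = 02:30 Ulal District standard time (rolling into the next day, 5 March 2018).
The standard-time date in Ulal District, March 5, 2018, falls between 29 October 2017 and 16 March 2018, so daylight saving is in effect and Ulal District is at UTC+13:30.
14:00 UTC + 13h30m = 03:30 Ulal District (rolling into the next day, 5 March 2018).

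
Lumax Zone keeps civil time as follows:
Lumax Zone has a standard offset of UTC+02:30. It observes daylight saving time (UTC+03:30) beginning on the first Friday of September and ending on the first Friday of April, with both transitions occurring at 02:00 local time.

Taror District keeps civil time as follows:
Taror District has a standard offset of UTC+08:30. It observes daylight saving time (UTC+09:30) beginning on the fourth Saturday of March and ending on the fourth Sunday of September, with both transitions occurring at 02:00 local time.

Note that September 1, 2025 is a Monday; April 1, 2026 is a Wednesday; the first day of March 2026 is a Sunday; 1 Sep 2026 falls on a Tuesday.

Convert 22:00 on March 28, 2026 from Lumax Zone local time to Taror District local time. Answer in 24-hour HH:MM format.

04:00

1 September 2025 is a Monday, so the first Friday is September 5.
1 April 2026 is a Wednesday, so the first Friday is April 3.
March 28, 2026 lies within the daylight-saving period (5 September 2025 – 3 April 2026), so Lumax Zone is on daylight time, UTC+03:30.
22:00 Lumax Zone − 3h30m = 18:30 UTC.
1 March 2026 is a Sunday, so the first Saturday is March 7 and the fourth is March 28.
1 September 2026 is a Tuesday, so the first Sunday is September 6 and the fourth is September 27.
At the standard offset (UTC+08:30), 18:30 UTC + 8h30m = 03:00 Taror District standard time (rolling into the next day, 29 March 2026).
Daylight saving runs 28 March – 27 September; the standard-time date in Taror District, March 29, 2026, is inside that window, so Taror District is at UTC+09:30.
18:30 UTC + 9h30m = 04:00 Taror District (rolling into the next day, 29 March 2026).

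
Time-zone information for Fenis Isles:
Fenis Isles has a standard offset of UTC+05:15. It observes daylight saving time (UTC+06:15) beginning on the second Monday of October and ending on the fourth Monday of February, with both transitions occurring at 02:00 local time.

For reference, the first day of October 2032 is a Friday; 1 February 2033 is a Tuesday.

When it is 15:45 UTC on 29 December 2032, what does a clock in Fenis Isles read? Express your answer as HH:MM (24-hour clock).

22:00

1 October 2032 is a Friday, so the first Monday is October 4 and the second is October 11.
1 February 2033 is a Tuesday, so the first Monday is February 7 and the fourth is February 28.
At the standard offset (UTC+05:15), 15:45 UTC + 5h15m = 21:00 Fenis Isles standard time.
The standard-time date in Fenis Isles, 29 December 2032, lies within the daylight-saving period (11 October 2032 – 28 February 2033), so Fenis Isles is on daylight time, UTC+06:15.
15:45 UTC + 6h15m = 22:00 local.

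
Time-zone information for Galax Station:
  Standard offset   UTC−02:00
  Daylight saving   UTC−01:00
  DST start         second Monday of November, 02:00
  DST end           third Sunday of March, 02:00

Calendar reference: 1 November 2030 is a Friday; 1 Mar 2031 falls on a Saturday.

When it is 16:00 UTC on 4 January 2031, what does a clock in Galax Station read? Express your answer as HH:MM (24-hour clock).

15:00

1 November 2030 is a Friday, so the first Monday is November 4 and the second is November 11.
1 March 2031 is a Saturday, so the first Sunday is March 2 and the third is March 16.
At the standard offset (UTC−02:00), 16:00 UTC − 2h = 14:00 Galax Station standard time.
Daylight saving runs 11 November 2030 – 16 March 2031; the standard-time date in Galax Station, 4 January 2031, is inside that window, so Galax Station is at UTC−01:00.
16:00 UTC − 1h = 15:00 local.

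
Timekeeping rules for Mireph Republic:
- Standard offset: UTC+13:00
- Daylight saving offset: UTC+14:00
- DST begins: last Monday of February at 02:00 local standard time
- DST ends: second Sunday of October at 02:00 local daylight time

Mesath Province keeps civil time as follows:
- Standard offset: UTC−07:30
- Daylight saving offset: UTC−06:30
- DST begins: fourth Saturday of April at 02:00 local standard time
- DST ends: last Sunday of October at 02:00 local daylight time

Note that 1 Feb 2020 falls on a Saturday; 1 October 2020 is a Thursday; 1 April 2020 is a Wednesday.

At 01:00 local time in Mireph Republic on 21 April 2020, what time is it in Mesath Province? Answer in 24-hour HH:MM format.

03:30

1 February 2020 is a Saturday, so Mondays fall on 3, 10, 17, 24; the last is February 24.
1 October 2020 is a Thursday, so the first Sunday is October 4 and the second is October 11.
21 April 2020 lies within the daylight-saving period (24 February – 11 October), so Mireph Republic is on daylight time, UTC+14:00.
01:00 Mireph Republic − 14h = 11:00 UTC (rolling into the previous day, 20 April 2020).
1 April 2020 is a Wednesday, so the first Saturday is April 4 and the fourth is April 25.
1 October 2020 is a Thursday, so Sundays fall on 4, 11, 18, 25; the last is October 25.
At the standard offset (UTC−07:30), 11:00 UTC − 7h30m = 03:30 Mesath Province standard time.
The standard-time date in Mesath Province, 20 April 2020, is outside the daylight-saving period (25 April – 25 October), so Mesath Province is on standard time, UTC−07:30.
11:00 UTC − 7h30m = 03:30 Mesath Province.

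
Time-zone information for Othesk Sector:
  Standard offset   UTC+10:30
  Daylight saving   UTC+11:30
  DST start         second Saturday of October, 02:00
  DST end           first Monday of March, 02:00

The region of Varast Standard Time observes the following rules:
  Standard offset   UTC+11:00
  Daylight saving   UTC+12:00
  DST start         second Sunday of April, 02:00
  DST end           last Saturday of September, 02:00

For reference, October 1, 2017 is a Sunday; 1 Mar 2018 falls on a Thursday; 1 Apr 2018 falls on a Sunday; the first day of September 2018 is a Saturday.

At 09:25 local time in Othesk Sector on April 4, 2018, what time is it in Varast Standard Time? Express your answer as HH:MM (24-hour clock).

1 October 2017 is a Sunday, so the first Saturday is October 7 and the second is October 14.
1 March 2018 is a Thursday, so the first Monday is March 5.
April 4, 2018 is outside the daylight-saving period (14 October 2017 – 5 March 2018), so Othesk Sector is on standard time, UTC+10:30.
09:25 Othesk Sector − 10h30m = 22:55 UTC (rolling into the previous day, 3 April 2018).
1 April 2018 is a Sunday, so the first Sunday is April 1 and the second is April 8.
1 September 2018 is a Saturday, so Saturdays fall on 1, 8, 15, 22, 29; the last is September 29.
At the standard offset (UTC+11:00), 22:55 UTC + 11h = 09:55 Varast Standard Time standard time (rolling into the next day, 4 April 2018).
Daylight saving runs 8 April – 29 September; the standard-time date in Varast Standard Time, April 4, 2018, is outside that window, so Varast Standard Time is on standard time at UTC+11:00.
22:55 UTC + 11h = 09:55 Varast Standard Time (rolling into the next day, 4 April 2018).

09:55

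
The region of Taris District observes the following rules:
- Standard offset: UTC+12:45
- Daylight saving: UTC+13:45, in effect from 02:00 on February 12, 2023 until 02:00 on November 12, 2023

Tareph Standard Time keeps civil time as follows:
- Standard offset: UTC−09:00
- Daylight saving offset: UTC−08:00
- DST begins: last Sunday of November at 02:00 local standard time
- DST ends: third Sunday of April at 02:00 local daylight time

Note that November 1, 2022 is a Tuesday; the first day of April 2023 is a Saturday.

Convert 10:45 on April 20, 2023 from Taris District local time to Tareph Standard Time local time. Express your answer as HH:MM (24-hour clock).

12:00

April 20, 2023 falls between 12 February and 12 November, so daylight saving is in effect and Taris District is at UTC+13:45.
10:45 Taris District − 13h45m = 21:00 UTC (rolling into the previous day, 19 April 2023).
1 November 2022 is a Tuesday, so Sundays fall on 6, 13, 20, 27; the last is November 27.
1 April 2023 is a Saturday, so the first Sunday is April 2 and the third is April 16.
At the standard offset (UTC−09:00), 21:00 UTC − 9h = 12:00 Tareph Standard Time standard time.
The standard-time date in Tareph Standard Time, April 19, 2023, is outside the daylight-saving period (27 November 2022 – 16 April 2023), so Tareph Standard Time is on standard time, UTC−09:00.
21:00 UTC − 9h = 12:00 Tareph Standard Time.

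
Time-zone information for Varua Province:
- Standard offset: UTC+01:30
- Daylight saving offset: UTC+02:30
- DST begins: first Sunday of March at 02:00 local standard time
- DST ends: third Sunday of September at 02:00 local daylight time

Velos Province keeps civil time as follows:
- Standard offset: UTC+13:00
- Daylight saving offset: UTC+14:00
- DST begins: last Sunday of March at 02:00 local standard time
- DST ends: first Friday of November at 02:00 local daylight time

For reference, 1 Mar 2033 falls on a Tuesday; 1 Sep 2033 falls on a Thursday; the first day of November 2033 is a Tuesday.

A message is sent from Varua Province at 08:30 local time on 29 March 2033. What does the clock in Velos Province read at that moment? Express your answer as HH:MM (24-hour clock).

1 March 2033 is a Tuesday, so the first Sunday is March 6.
1 September 2033 is a Thursday, so the first Sunday is September 4 and the third is September 18.
29 March 2033 falls between 6 March and 18 September, so daylight saving is in effect and Varua Province is at UTC+02:30.
08:30 Varua Province − 2h30m = 06:00 UTC.
1 March 2033 is a Tuesday, so Sundays fall on 6, 13, 20, 27; the last is March 27.
1 November 2033 is a Tuesday, so the first Friday is November 4.
At the standard offset (UTC+13:00), 06:00 UTC + 13h = 19:00 Velos Province standard time.
The standard-time date in Velos Province, 29 March 2033, falls between 27 March and 4 November, so daylight saving is in effect and Velos Province is at UTC+14:00.
06:00 UTC + 14h = 20:00 Velos Province.

20:00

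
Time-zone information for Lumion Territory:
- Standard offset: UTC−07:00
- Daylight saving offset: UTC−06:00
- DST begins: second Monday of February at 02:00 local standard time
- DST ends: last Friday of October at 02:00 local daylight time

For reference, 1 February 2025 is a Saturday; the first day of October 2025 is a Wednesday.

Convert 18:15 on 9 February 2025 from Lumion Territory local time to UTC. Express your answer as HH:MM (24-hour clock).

1 February 2025 is a Saturday, so the first Monday is February 3 and the second is February 10.
1 October 2025 is a Wednesday, so Fridays fall on 3, 10, 17, 24, 31; the last is October 31.
9 February 2025 is outside the daylight-saving period (10 February – 31 October), so Lumion Territory is on standard time, UTC−07:00.
18:15 local + 7h = 01:15 UTC (rolling into the next day, 10 February 2025).

01:15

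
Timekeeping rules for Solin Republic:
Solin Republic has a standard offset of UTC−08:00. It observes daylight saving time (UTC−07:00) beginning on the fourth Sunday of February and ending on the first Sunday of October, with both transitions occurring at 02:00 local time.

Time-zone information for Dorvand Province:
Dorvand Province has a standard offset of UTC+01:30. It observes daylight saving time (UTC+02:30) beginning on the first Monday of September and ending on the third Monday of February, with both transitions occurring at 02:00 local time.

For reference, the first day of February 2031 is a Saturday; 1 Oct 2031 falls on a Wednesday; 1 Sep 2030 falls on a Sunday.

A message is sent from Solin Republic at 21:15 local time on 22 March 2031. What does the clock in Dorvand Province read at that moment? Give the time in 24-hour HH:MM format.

05:45

1 February 2031 is a Saturday, so the first Sunday is February 2 and the fourth is February 23.
1 October 2031 is a Wednesday, so the first Sunday is October 5.
22 March 2031 falls between 23 February and 5 October, so daylight saving is in effect and Solin Republic is at UTC−07:00.
21:15 Solin Republic + 7h = 04:15 UTC (rolling into the next day, 23 March 2031).
1 September 2030 is a Sunday, so the first Monday is September 2.
1 February 2031 is a Saturday, so the first Monday is February 3 and the third is February 17.
At the standard offset (UTC+01:30), 04:15 UTC + 1h30m = 05:45 Dorvand Province standard time.
The standard-time date in Dorvand Province, 23 March 2031, does not fall between 2 September 2030 and 17 February 2031, so daylight saving is not in effect and Dorvand Province is at UTC+01:30.
04:15 UTC + 1h30m = 05:45 Dorvand Province.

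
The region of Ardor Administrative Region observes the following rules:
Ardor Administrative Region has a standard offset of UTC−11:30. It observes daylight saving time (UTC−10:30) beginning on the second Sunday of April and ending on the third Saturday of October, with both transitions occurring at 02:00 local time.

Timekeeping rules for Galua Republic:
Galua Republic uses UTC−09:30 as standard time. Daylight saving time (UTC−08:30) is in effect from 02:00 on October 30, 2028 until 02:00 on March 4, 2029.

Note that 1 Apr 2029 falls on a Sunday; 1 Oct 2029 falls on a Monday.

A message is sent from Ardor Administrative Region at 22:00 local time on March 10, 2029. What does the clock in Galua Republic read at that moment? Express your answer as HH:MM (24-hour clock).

1 April 2029 is a Sunday, so the first Sunday is April 1 and the second is April 8.
1 October 2029 is a Monday, so the first Saturday is October 6 and the third is October 20.
Daylight saving runs 8 April – 20 October; March 10, 2029 is outside that window, so Ardor Administrative Region is on standard time at UTC−11:30.
22:00 Ardor Administrative Region + 11h30m = 09:30 UTC (rolling into the next day, 11 March 2029).
At the standard offset (UTC−09:30), 09:30 UTC − 9h30m = 00:00 Galua Republic standard time.
The standard-time date in Galua Republic, March 11, 2029, is outside the daylight-saving period (30 October 2028 – 4 March 2029), so Galua Republic is on standard time, UTC−09:30.
09:30 UTC − 9h30m = 00:00 Galua Republic.

00:00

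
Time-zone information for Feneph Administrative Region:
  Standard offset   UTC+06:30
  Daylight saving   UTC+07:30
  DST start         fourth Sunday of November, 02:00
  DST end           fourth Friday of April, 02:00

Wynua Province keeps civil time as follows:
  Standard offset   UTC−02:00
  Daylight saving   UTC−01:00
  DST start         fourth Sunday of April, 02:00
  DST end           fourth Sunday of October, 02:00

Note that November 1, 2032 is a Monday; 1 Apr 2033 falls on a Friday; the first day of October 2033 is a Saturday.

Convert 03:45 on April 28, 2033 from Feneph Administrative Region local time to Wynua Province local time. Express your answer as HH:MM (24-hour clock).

20:15

1 November 2032 is a Monday, so the first Sunday is November 7 and the fourth is November 28.
1 April 2033 is a Friday, so the first Friday is April 1 and the fourth is April 22.
Daylight saving runs 28 November 2032 – 22 April 2033; April 28, 2033 is outside that window, so Feneph Administrative Region is on standard time at UTC+06:30.
03:45 Feneph Administrative Region − 6h30m = 21:15 UTC (rolling into the previous day, 27 April 2033).
1 April 2033 is a Friday, so the first Sunday is April 3 and the fourth is April 24.
1 October 2033 is a Saturday, so the first Sunday is October 2 and the fourth is October 23.
At the standard offset (UTC−02:00), 21:15 UTC − 2h = 19:15 Wynua Province standard time.
The standard-time date in Wynua Province, April 27, 2033, falls between 24 April and 23 October, so daylight saving is in effect and Wynua Province is at UTC−01:00.
21:15 UTC − 1h = 20:15 Wynua Province.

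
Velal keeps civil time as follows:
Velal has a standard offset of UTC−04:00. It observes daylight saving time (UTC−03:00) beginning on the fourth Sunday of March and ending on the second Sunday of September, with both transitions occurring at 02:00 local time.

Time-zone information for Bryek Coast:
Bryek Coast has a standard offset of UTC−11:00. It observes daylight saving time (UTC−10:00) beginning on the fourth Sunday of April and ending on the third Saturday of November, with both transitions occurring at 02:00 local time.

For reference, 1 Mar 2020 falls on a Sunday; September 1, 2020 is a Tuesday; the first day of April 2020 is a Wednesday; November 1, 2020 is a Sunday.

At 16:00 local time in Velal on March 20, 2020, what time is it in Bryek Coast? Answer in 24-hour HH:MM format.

1 March 2020 is a Sunday, so the first Sunday is March 1 and the fourth is March 22.
1 September 2020 is a Tuesday, so the first Sunday is September 6 and the second is September 13.
Daylight saving runs 22 March – 13 September; March 20, 2020 is outside that window, so Velal is on standard time at UTC−04:00.
16:00 Velal + 4h = 20:00 UTC.
1 April 2020 is a Wednesday, so the first Sunday is April 5 and the fourth is April 26.
1 November 2020 is a Sunday, so the first Saturday is November 7 and the third is November 21.
At the standard offset (UTC−11:00), 20:00 UTC − 11h = 09:00 Bryek Coast standard time.
Daylight saving runs 26 April – 21 November; the standard-time date in Bryek Coast, March 20, 2020, is outside that window, so Bryek Coast is on standard time at UTC−11:00.
20:00 UTC − 11h = 09:00 Bryek Coast.

09:00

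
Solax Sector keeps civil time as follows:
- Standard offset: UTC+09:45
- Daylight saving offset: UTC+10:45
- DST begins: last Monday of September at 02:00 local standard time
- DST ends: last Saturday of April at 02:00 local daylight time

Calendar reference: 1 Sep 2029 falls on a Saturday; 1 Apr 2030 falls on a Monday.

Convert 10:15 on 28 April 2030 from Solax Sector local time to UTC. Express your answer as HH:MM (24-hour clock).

00:30

1 September 2029 is a Saturday, so Mondays fall on 3, 10, 17, 24; the last is September 24.
1 April 2030 is a Monday, so Saturdays fall on 6, 13, 20, 27; the last is April 27.
28 April 2030 does not fall between 24 September 2029 and 27 April 2030, so daylight saving is not in effect and Solax Sector is at UTC+09:45.
10:15 local − 9h45m = 00:30 UTC.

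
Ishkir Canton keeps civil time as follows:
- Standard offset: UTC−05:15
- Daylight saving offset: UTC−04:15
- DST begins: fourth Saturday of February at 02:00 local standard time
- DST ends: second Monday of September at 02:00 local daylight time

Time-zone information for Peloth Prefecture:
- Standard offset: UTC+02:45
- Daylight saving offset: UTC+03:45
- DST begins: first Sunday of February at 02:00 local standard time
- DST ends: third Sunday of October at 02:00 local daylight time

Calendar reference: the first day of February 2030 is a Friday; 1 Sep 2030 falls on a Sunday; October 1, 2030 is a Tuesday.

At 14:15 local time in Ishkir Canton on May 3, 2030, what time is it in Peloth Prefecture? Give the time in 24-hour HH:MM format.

1 February 2030 is a Friday, so the first Saturday is February 2 and the fourth is February 23.
1 September 2030 is a Sunday, so the first Monday is September 2 and the second is September 9.
May 3, 2030 lies within the daylight-saving period (23 February – 9 September), so Ishkir Canton is on daylight time, UTC−04:15.
14:15 Ishkir Canton + 4h15m = 18:30 UTC.
1 February 2030 is a Friday, so the first Sunday is February 3.
1 October 2030 is a Tuesday, so the first Sunday is October 6 and the third is October 20.
At the standard offset (UTC+02:45), 18:30 UTC + 2h45m = 21:15 Peloth Prefecture standard time.
The standard-time date in Peloth Prefecture, May 3, 2030, falls between 3 February and 20 October, so daylight saving is in effect and Peloth Prefecture is at UTC+03:45.
18:30 UTC + 3h45m = 22:15 Peloth Prefecture.

22:15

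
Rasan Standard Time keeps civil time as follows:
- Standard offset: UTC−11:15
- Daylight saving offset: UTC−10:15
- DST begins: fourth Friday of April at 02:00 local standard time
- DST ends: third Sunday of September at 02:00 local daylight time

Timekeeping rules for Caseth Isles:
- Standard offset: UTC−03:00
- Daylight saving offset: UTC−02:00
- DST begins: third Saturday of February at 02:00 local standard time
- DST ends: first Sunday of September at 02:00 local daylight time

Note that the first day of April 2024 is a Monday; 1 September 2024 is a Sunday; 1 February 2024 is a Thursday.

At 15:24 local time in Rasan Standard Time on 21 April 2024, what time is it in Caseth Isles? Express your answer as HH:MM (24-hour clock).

00:39

1 April 2024 is a Monday, so the first Friday is April 5 and the fourth is April 26.
1 September 2024 is a Sunday, so the first Sunday is September 1 and the third is September 15.
21 April 2024 is outside the daylight-saving period (26 April – 15 September), so Rasan Standard Time is on standard time, UTC−11:15.
15:24 Rasan Standard Time + 11h15m = 02:39 UTC (rolling into the next day, 22 April 2024).
1 February 2024 is a Thursday, so the first Saturday is February 3 and the third is February 17.
1 September 2024 is a Sunday, so the first Sunday is September 1.
At the standard offset (UTC−03:00), 02:39 UTC − 3h = 23:39 Caseth Isles standard time (rolling into the previous day, 21 April 2024).
Daylight saving runs 17 February – 1 September; the standard-time date in Caseth Isles, 21 April 2024, is inside that window, so Caseth Isles is at UTC−02:00.
02:39 UTC − 2h = 00:39 Caseth Isles.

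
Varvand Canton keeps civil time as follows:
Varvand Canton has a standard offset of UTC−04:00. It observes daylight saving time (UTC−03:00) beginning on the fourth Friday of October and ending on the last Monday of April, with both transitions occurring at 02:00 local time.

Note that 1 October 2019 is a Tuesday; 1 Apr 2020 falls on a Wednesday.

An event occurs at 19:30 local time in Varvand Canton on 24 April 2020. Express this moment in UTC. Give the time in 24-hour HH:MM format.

22:30

1 October 2019 is a Tuesday, so the first Friday is October 4 and the fourth is October 25.
1 April 2020 is a Wednesday, so Mondays fall on 6, 13, 20, 27; the last is April 27.
24 April 2020 lies within the daylight-saving period (25 October 2019 – 27 April 2020), so Varvand Canton is on daylight time, UTC−03:00.
19:30 local + 3h = 22:30 UTC.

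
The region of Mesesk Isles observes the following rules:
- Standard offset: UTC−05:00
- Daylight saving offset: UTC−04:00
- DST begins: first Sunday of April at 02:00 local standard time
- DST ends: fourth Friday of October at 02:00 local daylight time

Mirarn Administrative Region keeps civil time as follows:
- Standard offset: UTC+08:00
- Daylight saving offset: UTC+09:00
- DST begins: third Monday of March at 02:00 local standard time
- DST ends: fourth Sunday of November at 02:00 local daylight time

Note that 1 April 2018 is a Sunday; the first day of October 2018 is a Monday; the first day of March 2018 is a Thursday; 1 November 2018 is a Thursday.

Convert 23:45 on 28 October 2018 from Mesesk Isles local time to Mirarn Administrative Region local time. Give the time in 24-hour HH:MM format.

1 April 2018 is a Sunday, so the first Sunday is April 1.
1 October 2018 is a Monday, so the first Friday is October 5 and the fourth is October 26.
28 October 2018 does not fall between 1 April and 26 October, so daylight saving is not in effect and Mesesk Isles is at UTC−05:00.
23:45 Mesesk Isles + 5h = 04:45 UTC (rolling into the next day, 29 October 2018).
1 March 2018 is a Thursday, so the first Monday is March 5 and the third is March 19.
1 November 2018 is a Thursday, so the first Sunday is November 4 and the fourth is November 25.
At the standard offset (UTC+08:00), 04:45 UTC + 8h = 12:45 Mirarn Administrative Region standard time.
Daylight saving runs 19 March – 25 November; the standard-time date in Mirarn Administrative Region, 29 October 2018, is inside that window, so Mirarn Administrative Region is at UTC+09:00.
04:45 UTC + 9h = 13:45 Mirarn Administrative Region.

13:45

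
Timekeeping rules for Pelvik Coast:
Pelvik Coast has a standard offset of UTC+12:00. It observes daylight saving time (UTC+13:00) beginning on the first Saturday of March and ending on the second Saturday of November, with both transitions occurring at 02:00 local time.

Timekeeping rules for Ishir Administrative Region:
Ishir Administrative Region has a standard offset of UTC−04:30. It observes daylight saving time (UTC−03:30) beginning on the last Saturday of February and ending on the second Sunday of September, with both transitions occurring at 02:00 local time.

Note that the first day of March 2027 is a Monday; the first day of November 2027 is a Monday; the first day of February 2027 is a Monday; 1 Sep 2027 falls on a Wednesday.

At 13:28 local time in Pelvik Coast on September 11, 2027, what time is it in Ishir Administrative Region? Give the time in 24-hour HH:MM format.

1 March 2027 is a Monday, so the first Saturday is March 6.
1 November 2027 is a Monday, so the first Saturday is November 6 and the second is November 13.
September 11, 2027 falls between 6 March and 13 November, so daylight saving is in effect and Pelvik Coast is at UTC+13:00.
13:28 Pelvik Coast − 13h = 00:28 UTC.
1 February 2027 is a Monday, so Saturdays fall on 6, 13, 20, 27; the last is February 27.
1 September 2027 is a Wednesday, so the first Sunday is September 5 and the second is September 12.
At the standard offset (UTC−04:30), 00:28 UTC − 4h30m = 19:58 Ishir Administrative Region standard time (rolling into the previous day, 10 September 2027).
The standard-time date in Ishir Administrative Region, September 10, 2027, lies within the daylight-saving period (27 February – 12 September), so Ishir Administrative Region is on daylight time, UTC−03:30.
00:28 UTC − 3h30m = 20:58 Ishir Administrative Region (rolling into the previous day, 10 September 2027).

20:58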